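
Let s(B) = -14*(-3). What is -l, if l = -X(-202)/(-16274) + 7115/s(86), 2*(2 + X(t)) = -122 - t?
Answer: -57895553/341754 ≈ -169.41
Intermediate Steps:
X(t) = -63 - t/2 (X(t) = -2 + (-122 - t)/2 = -2 + (-61 - t/2) = -63 - t/2)
s(B) = 42
l = 57895553/341754 (l = -(-63 - 1/2*(-202))/(-16274) + 7115/42 = -(-63 + 101)*(-1/16274) + 7115*(1/42) = -1*38*(-1/16274) + 7115/42 = -38*(-1/16274) + 7115/42 = 19/8137 + 7115/42 = 57895553/341754 ≈ 169.41)
-l = -1*57895553/341754 = -57895553/341754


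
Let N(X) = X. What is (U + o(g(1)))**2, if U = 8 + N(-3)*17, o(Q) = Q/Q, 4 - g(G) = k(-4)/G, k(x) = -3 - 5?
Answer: 1764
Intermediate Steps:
k(x) = -8
g(G) = 4 + 8/G (g(G) = 4 - (-8)/G = 4 + 8/G)
o(Q) = 1
U = -43 (U = 8 - 3*17 = 8 - 51 = -43)
(U + o(g(1)))**2 = (-43 + 1)**2 = (-42)**2 = 1764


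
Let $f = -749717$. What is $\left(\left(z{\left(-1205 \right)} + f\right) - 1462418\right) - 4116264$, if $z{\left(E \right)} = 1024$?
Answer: $-6327375$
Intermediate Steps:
$\left(\left(z{\left(-1205 \right)} + f\right) - 1462418\right) - 4116264 = \left(\left(1024 - 749717\right) - 1462418\right) - 4116264 = \left(-748693 - 1462418\right) - 4116264 = -2211111 - 4116264 = -6327375$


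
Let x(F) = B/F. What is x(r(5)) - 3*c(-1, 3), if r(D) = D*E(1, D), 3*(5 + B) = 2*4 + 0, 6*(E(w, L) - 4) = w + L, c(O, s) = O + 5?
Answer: -907/75 ≈ -12.093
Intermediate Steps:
c(O, s) = 5 + O
E(w, L) = 4 + L/6 + w/6 (E(w, L) = 4 + (w + L)/6 = 4 + (L + w)/6 = 4 + (L/6 + w/6) = 4 + L/6 + w/6)
B = -7/3 (B = -5 + (2*4 + 0)/3 = -5 + (8 + 0)/3 = -5 + (⅓)*8 = -5 + 8/3 = -7/3 ≈ -2.3333)
r(D) = D*(25/6 + D/6) (r(D) = D*(4 + D/6 + (⅙)*1) = D*(4 + D/6 + ⅙) = D*(25/6 + D/6))
x(F) = -7/(3*F)
x(r(5)) - 3*c(-1, 3) = -7*6/(5*(25 + 5))/3 - 3*(5 - 1) = -7/(3*((⅙)*5*30)) - 3*4 = -7/3/25 - 12 = -7/3*1/25 - 12 = -7/75 - 12 = -907/75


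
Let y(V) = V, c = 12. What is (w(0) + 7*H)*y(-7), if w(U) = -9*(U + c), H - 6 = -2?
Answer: 560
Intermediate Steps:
H = 4 (H = 6 - 2 = 4)
w(U) = -108 - 9*U (w(U) = -9*(U + 12) = -9*(12 + U) = -108 - 9*U)
(w(0) + 7*H)*y(-7) = ((-108 - 9*0) + 7*4)*(-7) = ((-108 + 0) + 28)*(-7) = (-108 + 28)*(-7) = -80*(-7) = 560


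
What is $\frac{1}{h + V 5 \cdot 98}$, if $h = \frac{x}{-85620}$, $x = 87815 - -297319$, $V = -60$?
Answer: $- \frac{14270}{419602189} \approx -3.4008 \cdot 10^{-5}$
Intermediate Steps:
$x = 385134$ ($x = 87815 + 297319 = 385134$)
$h = - \frac{64189}{14270}$ ($h = \frac{385134}{-85620} = 385134 \left(- \frac{1}{85620}\right) = - \frac{64189}{14270} \approx -4.4982$)
$\frac{1}{h + V 5 \cdot 98} = \frac{1}{- \frac{64189}{14270} + \left(-60\right) 5 \cdot 98} = \frac{1}{- \frac{64189}{14270} - 29400} = \frac{1}{- \frac{419602189}{14270}} = - \frac{14270}{419602189}$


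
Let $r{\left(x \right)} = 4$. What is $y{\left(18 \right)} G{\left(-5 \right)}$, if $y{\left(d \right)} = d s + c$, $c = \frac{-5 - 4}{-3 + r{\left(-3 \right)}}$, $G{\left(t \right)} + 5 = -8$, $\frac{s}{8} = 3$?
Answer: $-5499$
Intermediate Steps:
$s = 24$ ($s = 8 \cdot 3 = 24$)
$G{\left(t \right)} = -13$ ($G{\left(t \right)} = -5 - 8 = -13$)
$c = -9$ ($c = \frac{-5 - 4}{-3 + 4} = - \frac{9}{1} = \left(-9\right) 1 = -9$)
$y{\left(d \right)} = -9 + 24 d$ ($y{\left(d \right)} = d 24 - 9 = 24 d - 9 = -9 + 24 d$)
$y{\left(18 \right)} G{\left(-5 \right)} = \left(-9 + 24 \cdot 18\right) \left(-13\right) = \left(-9 + 432\right) \left(-13\right) = 423 \left(-13\right) = -5499$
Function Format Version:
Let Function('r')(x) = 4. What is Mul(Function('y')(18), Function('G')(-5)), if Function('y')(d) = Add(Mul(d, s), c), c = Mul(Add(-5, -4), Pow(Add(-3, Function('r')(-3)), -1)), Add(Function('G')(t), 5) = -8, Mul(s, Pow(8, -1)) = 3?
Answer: -5499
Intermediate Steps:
s = 24 (s = Mul(8, 3) = 24)
Function('G')(t) = -13 (Function('G')(t) = Add(-5, -8) = -13)
c = -9 (c = Mul(Add(-5, -4), Pow(Add(-3, 4), -1)) = Mul(-9, Pow(1, -1)) = Mul(-9, 1) = -9)
Function('y')(d) = Add(-9, Mul(24, d)) (Function('y')(d) = Add(Mul(d, 24), -9) = Add(Mul(24, d), -9) = Add(-9, Mul(24, d)))
Mul(Function('y')(18), Function('G')(-5)) = Mul(Add(-9, Mul(24, 18)), -13) = Mul(Add(-9, 432), -13) = Mul(423, -13) = -5499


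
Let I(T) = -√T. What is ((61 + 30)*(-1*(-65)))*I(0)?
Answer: 0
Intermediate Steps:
((61 + 30)*(-1*(-65)))*I(0) = ((61 + 30)*(-1*(-65)))*(-√0) = (91*65)*(-1*0) = 5915*0 = 0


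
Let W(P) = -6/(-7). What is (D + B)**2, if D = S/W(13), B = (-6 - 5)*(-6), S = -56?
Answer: 4/9 ≈ 0.44444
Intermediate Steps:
W(P) = 6/7 (W(P) = -6*(-1/7) = 6/7)
B = 66 (B = -11*(-6) = 66)
D = -196/3 (D = -56/6/7 = -56*7/6 = -196/3 ≈ -65.333)
(D + B)**2 = (-196/3 + 66)**2 = (2/3)**2 = 4/9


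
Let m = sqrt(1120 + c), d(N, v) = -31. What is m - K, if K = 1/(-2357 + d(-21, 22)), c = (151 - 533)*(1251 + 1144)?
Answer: 1/2388 + 3*I*sqrt(101530) ≈ 0.00041876 + 955.91*I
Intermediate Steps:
c = -914890 (c = -382*2395 = -914890)
m = 3*I*sqrt(101530) (m = sqrt(1120 - 914890) = sqrt(-913770) = 3*I*sqrt(101530) ≈ 955.91*I)
K = -1/2388 (K = 1/(-2357 - 31) = 1/(-2388) = -1/2388 ≈ -0.00041876)
m - K = 3*I*sqrt(101530) - 1*(-1/2388) = 3*I*sqrt(101530) + 1/2388 = 1/2388 + 3*I*sqrt(101530)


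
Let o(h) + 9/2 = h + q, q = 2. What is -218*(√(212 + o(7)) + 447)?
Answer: -97446 - 109*√866 ≈ -1.0065e+5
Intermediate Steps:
o(h) = -5/2 + h (o(h) = -9/2 + (h + 2) = -9/2 + (2 + h) = -5/2 + h)
-218*(√(212 + o(7)) + 447) = -218*(√(212 + (-5/2 + 7)) + 447) = -218*(√(212 + 9/2) + 447) = -218*(√(433/2) + 447) = -218*(√866/2 + 447) = -218*(447 + √866/2) = -97446 - 109*√866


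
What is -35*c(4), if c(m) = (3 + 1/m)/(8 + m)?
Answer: -455/48 ≈ -9.4792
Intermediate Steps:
c(m) = (3 + 1/m)/(8 + m)
-35*c(4) = -35*(1 + 3*4)/(4*(8 + 4)) = -35*(1 + 12)/(4*12) = -35*13/(4*12) = -35*13/48 = -455/48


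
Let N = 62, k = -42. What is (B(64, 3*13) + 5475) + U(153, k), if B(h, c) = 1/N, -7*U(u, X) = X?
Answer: 339823/62 ≈ 5481.0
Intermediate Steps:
U(u, X) = -X/7
B(h, c) = 1/62
(B(64, 3*13) + 5475) + U(153, k) = (1/62 + 5475) - ⅐*(-42) = 339451/62 + 6 = 339823/62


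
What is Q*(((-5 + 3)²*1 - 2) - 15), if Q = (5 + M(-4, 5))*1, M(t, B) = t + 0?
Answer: -13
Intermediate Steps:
M(t, B) = t
Q = 1 (Q = (5 - 4)*1 = 1*1 = 1)
Q*(((-5 + 3)²*1 - 2) - 15) = 1*(((-5 + 3)²*1 - 2) - 15) = 1*(((-2)²*1 - 2) - 15) = 1*((4*1 - 2) - 15) = 1*((4 - 2) - 15) = 1*(2 - 15) = 1*(-13) = -13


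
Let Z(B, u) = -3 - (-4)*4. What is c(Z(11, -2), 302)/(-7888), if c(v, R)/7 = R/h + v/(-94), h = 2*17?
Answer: -97811/12605024 ≈ -0.0077597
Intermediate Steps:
h = 34
Z(B, u) = 13 (Z(B, u) = -3 - 1*(-16) = -3 + 16 = 13)
c(v, R) = -7*v/94 + 7*R/34 (c(v, R) = 7*(R/34 + v/(-94)) = 7*(R*(1/34) + v*(-1/94)) = 7*(R/34 - v/94) = 7*(-v/94 + R/34) = -7*v/94 + 7*R/34)
c(Z(11, -2), 302)/(-7888) = (-7/94*13 + (7/34)*302)/(-7888) = (-91/94 + 1057/17)*(-1/7888) = (97811/1598)*(-1/7888) = -97811/12605024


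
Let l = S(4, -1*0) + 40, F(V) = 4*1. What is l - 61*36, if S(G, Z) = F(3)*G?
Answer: -2140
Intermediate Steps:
F(V) = 4
S(G, Z) = 4*G
l = 56 (l = 4*4 + 40 = 16 + 40 = 56)
l - 61*36 = 56 - 61*36 = 56 - 2196 = -2140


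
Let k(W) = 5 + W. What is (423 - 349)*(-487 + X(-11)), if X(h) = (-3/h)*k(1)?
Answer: -395086/11 ≈ -35917.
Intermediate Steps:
X(h) = -18/h (X(h) = (-3/h)*(5 + 1) = -3/h*6 = -18/h)
(423 - 349)*(-487 + X(-11)) = (423 - 349)*(-487 - 18/(-11)) = 74*(-487 - 18*(-1/11)) = 74*(-487 + 18/11) = 74*(-5339/11) = -395086/11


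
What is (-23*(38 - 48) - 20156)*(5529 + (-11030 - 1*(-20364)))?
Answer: -296160138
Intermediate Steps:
(-23*(38 - 48) - 20156)*(5529 + (-11030 - 1*(-20364))) = (-23*(-10) - 20156)*(5529 + (-11030 + 20364)) = (230 - 20156)*(5529 + 9334) = -19926*14863 = -296160138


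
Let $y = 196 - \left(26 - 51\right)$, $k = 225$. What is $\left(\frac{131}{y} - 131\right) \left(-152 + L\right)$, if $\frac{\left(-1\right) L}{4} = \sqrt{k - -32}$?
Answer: $\frac{4380640}{221} + \frac{115280 \sqrt{257}}{221} \approx 28184.0$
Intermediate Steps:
$L = - 4 \sqrt{257}$ ($L = - 4 \sqrt{225 - -32} = - 4 \sqrt{225 + 32} = - 4 \sqrt{257} \approx -64.125$)
$y = 221$ ($y = 196 - \left(26 - 51\right) = 196 - -25 = 196 + 25 = 221$)
$\left(\frac{131}{y} - 131\right) \left(-152 + L\right) = \left(\frac{131}{221} - 131\right) \left(-152 - 4 \sqrt{257}\right) = - \frac{28820 \left(-152 - 4 \sqrt{257}\right)}{221} = \frac{4380640}{221} + \frac{115280 \sqrt{257}}{221}$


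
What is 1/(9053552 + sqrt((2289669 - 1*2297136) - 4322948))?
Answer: 9053552/81966808147119 - I*sqrt(4330415)/81966808147119 ≈ 1.1045e-7 - 2.5388e-11*I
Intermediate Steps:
1/(9053552 + sqrt((2289669 - 1*2297136) - 4322948)) = 1/(9053552 + sqrt((2289669 - 2297136) - 4322948)) = 1/(9053552 + sqrt(-7467 - 4322948)) = 1/(9053552 + sqrt(-4330415)) = 1/(9053552 + I*sqrt(4330415))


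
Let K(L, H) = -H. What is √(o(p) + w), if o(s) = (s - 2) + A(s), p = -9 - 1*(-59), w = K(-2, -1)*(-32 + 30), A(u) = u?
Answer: 4*√6 ≈ 9.7980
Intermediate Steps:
w = -2 (w = (-1*(-1))*(-32 + 30) = 1*(-2) = -2)
p = 50 (p = -9 + 59 = 50)
o(s) = -2 + 2*s (o(s) = (s - 2) + s = (-2 + s) + s = -2 + 2*s)
√(o(p) + w) = √((-2 + 2*50) - 2) = √((-2 + 100) - 2) = √(98 - 2) = √96 = 4*√6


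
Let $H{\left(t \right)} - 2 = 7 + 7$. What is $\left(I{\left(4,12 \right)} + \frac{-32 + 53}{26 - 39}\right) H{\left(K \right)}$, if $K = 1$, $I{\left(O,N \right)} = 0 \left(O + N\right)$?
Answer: $- \frac{336}{13} \approx -25.846$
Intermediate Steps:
$I{\left(O,N \right)} = 0$ ($I{\left(O,N \right)} = 0 \left(N + O\right) = 0$)
$H{\left(t \right)} = 16$ ($H{\left(t \right)} = 2 + \left(7 + 7\right) = 2 + 14 = 16$)
$\left(I{\left(4,12 \right)} + \frac{-32 + 53}{26 - 39}\right) H{\left(K \right)} = \left(0 + \frac{-32 + 53}{26 - 39}\right) 16 = \left(0 + \frac{21}{-13}\right) 16 = \left(0 + 21 \left(- \frac{1}{13}\right)\right) 16 = \left(0 - \frac{21}{13}\right) 16 = \left(- \frac{21}{13}\right) 16 = - \frac{336}{13}$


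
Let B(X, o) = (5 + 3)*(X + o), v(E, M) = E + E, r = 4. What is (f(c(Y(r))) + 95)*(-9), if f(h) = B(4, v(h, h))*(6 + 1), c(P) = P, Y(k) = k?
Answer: -6903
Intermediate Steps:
v(E, M) = 2*E
B(X, o) = 8*X + 8*o (B(X, o) = 8*(X + o) = 8*X + 8*o)
f(h) = 224 + 112*h (f(h) = (8*4 + 8*(2*h))*(6 + 1) = (32 + 16*h)*7 = 224 + 112*h)
(f(c(Y(r))) + 95)*(-9) = ((224 + 112*4) + 95)*(-9) = ((224 + 448) + 95)*(-9) = (672 + 95)*(-9) = 767*(-9) = -6903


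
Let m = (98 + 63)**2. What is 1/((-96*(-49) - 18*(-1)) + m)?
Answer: 1/30643 ≈ 3.2634e-5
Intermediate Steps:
m = 25921 (m = 161**2 = 25921)
1/((-96*(-49) - 18*(-1)) + m) = 1/((-96*(-49) - 18*(-1)) + 25921) = 1/((4704 + 18) + 25921) = 1/(4722 + 25921) = 1/30643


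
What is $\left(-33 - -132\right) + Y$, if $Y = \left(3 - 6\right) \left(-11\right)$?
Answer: $132$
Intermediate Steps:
$Y = 33$ ($Y = \left(-3\right) \left(-11\right) = 33$)
$\left(-33 - -132\right) + Y = \left(-33 - -132\right) + 33 = \left(-33 + 132\right) + 33 = 99 + 33 = 132$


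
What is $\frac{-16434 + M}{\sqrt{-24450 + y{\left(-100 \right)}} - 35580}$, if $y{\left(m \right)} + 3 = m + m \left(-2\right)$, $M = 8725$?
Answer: $\frac{274286220}{1265960753} + \frac{53963 i \sqrt{497}}{1265960753} \approx 0.21666 + 0.00095029 i$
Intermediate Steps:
$y{\left(m \right)} = -3 - m$ ($y{\left(m \right)} = -3 + \left(m + m \left(-2\right)\right) = -3 + \left(m - 2 m\right) = -3 - m$)
$\frac{-16434 + M}{\sqrt{-24450 + y{\left(-100 \right)}} - 35580} = \frac{-16434 + 8725}{\sqrt{-24450 - -97} - 35580} = - \frac{7709}{\sqrt{-24450 + \left(-3 + 100\right)} - 35580} = - \frac{7709}{\sqrt{-24450 + 97} - 35580} = - \frac{7709}{\sqrt{-24353} - 35580} = - \frac{7709}{7 i \sqrt{497} - 35580} = - \frac{7709}{-35580 + 7 i \sqrt{497}}$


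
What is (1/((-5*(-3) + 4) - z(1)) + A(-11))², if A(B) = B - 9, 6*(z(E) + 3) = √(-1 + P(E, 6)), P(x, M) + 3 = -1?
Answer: 4*(26340*√5 + 1733989*I)/(264*√5 + 17419*I) ≈ 398.18 - 0.030721*I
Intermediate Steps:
P(x, M) = -4 (P(x, M) = -3 - 1 = -4)
z(E) = -3 + I*√5/6 (z(E) = -3 + √(-1 - 4)/6 = -3 + √(-5)/6 = -3 + (I*√5)/6 = -3 + I*√5/6)
A(B) = -9 + B
(1/((-5*(-3) + 4) - z(1)) + A(-11))² = (1/((-5*(-3) + 4) - (-3 + I*√5/6)) + (-9 - 11))² = (1/((15 + 4) + (3 - I*√5/6)) - 20)² = (1/(19 + (3 - I*√5/6)) - 20)² = (1/(22 - I*√5/6) - 20)² = (-20 + 1/(22 - I*√5/6))²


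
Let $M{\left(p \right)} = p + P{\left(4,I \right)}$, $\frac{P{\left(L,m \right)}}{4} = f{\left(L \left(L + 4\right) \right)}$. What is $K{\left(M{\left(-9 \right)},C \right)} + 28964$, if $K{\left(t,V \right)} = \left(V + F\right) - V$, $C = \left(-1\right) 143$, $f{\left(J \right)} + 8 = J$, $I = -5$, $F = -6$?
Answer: $28958$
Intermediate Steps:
$f{\left(J \right)} = -8 + J$
$P{\left(L,m \right)} = -32 + 4 L \left(4 + L\right)$ ($P{\left(L,m \right)} = 4 \left(-8 + L \left(L + 4\right)\right) = 4 \left(-8 + L \left(4 + L\right)\right) = -32 + 4 L \left(4 + L\right)$)
$C = -143$
$M{\left(p \right)} = 96 + p$ ($M{\left(p \right)} = p - \left(32 - 16 \left(4 + 4\right)\right) = p - \left(32 - 128\right) = p + \left(-32 + 128\right) = p + 96 = 96 + p$)
$K{\left(t,V \right)} = -6$ ($K{\left(t,V \right)} = \left(V - 6\right) - V = \left(-6 + V\right) - V = -6$)
$K{\left(M{\left(-9 \right)},C \right)} + 28964 = -6 + 28964 = 28958$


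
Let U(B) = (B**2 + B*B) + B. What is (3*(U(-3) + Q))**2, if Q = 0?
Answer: 2025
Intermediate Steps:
U(B) = B + 2*B**2 (U(B) = (B**2 + B**2) + B = 2*B**2 + B = B + 2*B**2)
(3*(U(-3) + Q))**2 = (3*(-3*(1 + 2*(-3)) + 0))**2 = (3*(-3*(1 - 6) + 0))**2 = (3*(-3*(-5) + 0))**2 = (3*(15 + 0))**2 = (3*15)**2 = 45**2 = 2025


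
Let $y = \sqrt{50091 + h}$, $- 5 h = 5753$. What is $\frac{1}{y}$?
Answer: $\frac{\sqrt{1223510}}{244702} \approx 0.0045203$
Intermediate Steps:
$h = - \frac{5753}{5}$ ($h = \left(- \frac{1}{5}\right) 5753 = - \frac{5753}{5} \approx -1150.6$)
$y = \frac{\sqrt{1223510}}{5}$ ($y = \sqrt{50091 - \frac{5753}{5}} = \sqrt{\frac{244702}{5}} = \frac{\sqrt{1223510}}{5} \approx 221.22$)
$\frac{1}{y} = \frac{1}{\frac{1}{5} \sqrt{1223510}} = \frac{\sqrt{1223510}}{244702}$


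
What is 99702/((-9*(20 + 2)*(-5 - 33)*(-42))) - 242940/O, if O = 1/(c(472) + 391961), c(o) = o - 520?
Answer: -1671530359131859/17556 ≈ -9.5211e+10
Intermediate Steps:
c(o) = -520 + o
O = 1/391913 (O = 1/((-520 + 472) + 391961) = 1/(-48 + 391961) = 1/391913 ≈ 2.5516e-6)
99702/((-9*(20 + 2)*(-5 - 33)*(-42))) - 242940/O = 99702/((-9*(20 + 2)*(-5 - 33)*(-42))) - 242940/1/391913 = 99702/((-198*(-38)*(-42))) - 242940*391913 = 99702/((-9*(-836)*(-42))) - 95211344220 = 99702/((7524*(-42))) - 95211344220 = 99702/(-316008) - 95211344220 = 99702*(-1/316008) - 95211344220 = -5539/17556 - 95211344220 = -1671530359131859/17556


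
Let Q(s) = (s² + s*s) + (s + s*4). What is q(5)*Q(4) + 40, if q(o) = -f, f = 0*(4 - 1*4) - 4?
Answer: 248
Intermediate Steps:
f = -4 (f = 0*(4 - 4) - 4 = 0*0 - 4 = 0 - 4 = -4)
Q(s) = 2*s² + 5*s (Q(s) = (s² + s²) + (s + 4*s) = 2*s² + 5*s)
q(o) = 4 (q(o) = -1*(-4) = 4)
q(5)*Q(4) + 40 = 4*(4*(5 + 2*4)) + 40 = 4*(4*(5 + 8)) + 40 = 4*(4*13) + 40 = 4*52 + 40 = 208 + 40 = 248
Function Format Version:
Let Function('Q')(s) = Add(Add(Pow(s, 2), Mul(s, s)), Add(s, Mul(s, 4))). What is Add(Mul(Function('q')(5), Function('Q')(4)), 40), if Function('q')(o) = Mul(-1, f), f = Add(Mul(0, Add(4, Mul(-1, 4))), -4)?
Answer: 248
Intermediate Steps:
f = -4 (f = Add(Mul(0, Add(4, -4)), -4) = Add(Mul(0, 0), -4) = Add(0, -4) = -4)
Function('Q')(s) = Add(Mul(2, Pow(s, 2)), Mul(5, s)) (Function('Q')(s) = Add(Add(Pow(s, 2), Pow(s, 2)), Add(s, Mul(4, s))) = Add(Mul(2, Pow(s, 2)), Mul(5, s)))
Function('q')(o) = 4 (Function('q')(o) = Mul(-1, -4) = 4)
Add(Mul(Function('q')(5), Function('Q')(4)), 40) = Add(Mul(4, Mul(4, Add(5, Mul(2, 4)))), 40) = Add(Mul(4, Mul(4, Add(5, 8))), 40) = Add(Mul(4, Mul(4, 13)), 40) = Add(Mul(4, 52), 40) = Add(208, 40) = 248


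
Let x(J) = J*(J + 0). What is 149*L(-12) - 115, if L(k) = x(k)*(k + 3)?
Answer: -193219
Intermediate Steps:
x(J) = J**2 (x(J) = J*J = J**2)
L(k) = k**2*(3 + k) (L(k) = k**2*(k + 3) = k**2*(3 + k))
149*L(-12) - 115 = 149*((-12)**2*(3 - 12)) - 115 = 149*(144*(-9)) - 115 = 149*(-1296) - 115 = -193104 - 115 = -193219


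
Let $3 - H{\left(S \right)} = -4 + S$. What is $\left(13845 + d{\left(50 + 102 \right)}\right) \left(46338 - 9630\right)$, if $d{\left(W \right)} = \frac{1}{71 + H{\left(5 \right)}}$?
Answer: $\frac{37100261688}{73} \approx 5.0822 \cdot 10^{8}$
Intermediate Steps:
$H{\left(S \right)} = 7 - S$ ($H{\left(S \right)} = 3 - \left(-4 + S\right) = 7 - S$)
$d{\left(W \right)} = \frac{1}{73}$ ($d{\left(W \right)} = \frac{1}{71 + \left(7 - 5\right)} = \frac{1}{71 + 2} = \frac{1}{73}$)
$\left(13845 + d{\left(50 + 102 \right)}\right) \left(46338 - 9630\right) = \left(13845 + \frac{1}{73}\right) \left(46338 - 9630\right) = \frac{1010686}{73} \cdot 36708 = \frac{37100261688}{73}$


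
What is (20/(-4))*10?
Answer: -50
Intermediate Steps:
(20/(-4))*10 = (20*(-¼))*10 = -5*10 = -50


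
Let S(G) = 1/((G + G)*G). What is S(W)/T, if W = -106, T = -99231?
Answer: -1/2229919032 ≈ -4.4845e-10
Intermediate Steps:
S(G) = 1/(2*G²) (S(G) = 1/(((2*G))*G) = (1/(2*G))/G = 1/(2*G²))
S(W)/T = ((½)/(-106)²)/(-99231) = ((½)*(1/11236))*(-1/99231) = (1/22472)*(-1/99231) = -1/2229919032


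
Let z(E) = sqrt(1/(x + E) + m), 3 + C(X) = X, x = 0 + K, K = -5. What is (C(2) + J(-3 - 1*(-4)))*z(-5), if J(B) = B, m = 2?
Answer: 0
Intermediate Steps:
x = -5 (x = 0 - 5 = -5)
C(X) = -3 + X
z(E) = sqrt(2 + 1/(-5 + E)) (z(E) = sqrt(1/(-5 + E) + 2) = sqrt(2 + 1/(-5 + E)))
(C(2) + J(-3 - 1*(-4)))*z(-5) = ((-3 + 2) + (-3 - 1*(-4)))*sqrt((-9 + 2*(-5))/(-5 - 5)) = (-1 + (-3 + 4))*sqrt((-9 - 10)/(-10)) = (-1 + 1)*sqrt(-1/10*(-19)) = 0*sqrt(19/10) = 0*(sqrt(190)/10) = 0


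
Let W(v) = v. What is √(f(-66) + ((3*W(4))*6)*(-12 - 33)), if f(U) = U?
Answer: I*√3306 ≈ 57.498*I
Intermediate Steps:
√(f(-66) + ((3*W(4))*6)*(-12 - 33)) = √(-66 + ((3*4)*6)*(-12 - 33)) = √(-66 + (12*6)*(-45)) = √(-66 + 72*(-45)) = √(-66 - 3240) = √(-3306) = I*√3306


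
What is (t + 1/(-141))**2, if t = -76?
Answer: 114854089/19881 ≈ 5777.1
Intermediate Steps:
(t + 1/(-141))**2 = (-76 + 1/(-141))**2 = (-76 - 1/141)**2 = (-10717/141)**2 = 114854089/19881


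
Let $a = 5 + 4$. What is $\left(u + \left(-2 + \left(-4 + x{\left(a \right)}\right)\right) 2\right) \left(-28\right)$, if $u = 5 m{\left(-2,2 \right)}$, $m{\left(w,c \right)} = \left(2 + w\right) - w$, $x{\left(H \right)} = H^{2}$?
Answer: $-4480$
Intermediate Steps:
$a = 9$
$m{\left(w,c \right)} = 2$
$u = 10$ ($u = 5 \cdot 2 = 10$)
$\left(u + \left(-2 + \left(-4 + x{\left(a \right)}\right)\right) 2\right) \left(-28\right) = \left(10 + \left(-2 - \left(4 - 9^{2}\right)\right) 2\right) \left(-28\right) = \left(10 + \left(-2 + \left(-4 + 81\right)\right) 2\right) \left(-28\right) = \left(10 + \left(-2 + 77\right) 2\right) \left(-28\right) = \left(10 + 75 \cdot 2\right) \left(-28\right) = \left(10 + 150\right) \left(-28\right) = 160 \left(-28\right) = -4480$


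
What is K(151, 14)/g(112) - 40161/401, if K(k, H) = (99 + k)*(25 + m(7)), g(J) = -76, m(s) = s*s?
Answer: -2617684/7619 ≈ -343.57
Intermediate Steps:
m(s) = s²
K(k, H) = 7326 + 74*k (K(k, H) = (99 + k)*(25 + 7²) = (99 + k)*(25 + 49) = (99 + k)*74 = 7326 + 74*k)
K(151, 14)/g(112) - 40161/401 = (7326 + 74*151)/(-76) - 40161/401 = (7326 + 11174)*(-1/76) - 40161*1/401 = 18500*(-1/76) - 40161/401 = -4625/19 - 40161/401 = -2617684/7619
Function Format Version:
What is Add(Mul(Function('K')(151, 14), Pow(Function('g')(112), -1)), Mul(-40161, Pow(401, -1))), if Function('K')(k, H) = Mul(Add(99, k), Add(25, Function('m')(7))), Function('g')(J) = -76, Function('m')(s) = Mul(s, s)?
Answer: Rational(-2617684, 7619) ≈ -343.57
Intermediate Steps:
Function('m')(s) = Pow(s, 2)
Function('K')(k, H) = Add(7326, Mul(74, k)) (Function('K')(k, H) = Mul(Add(99, k), Add(25, Pow(7, 2))) = Mul(Add(99, k), Add(25, 49)) = Mul(Add(99, k), 74) = Add(7326, Mul(74, k)))
Add(Mul(Function('K')(151, 14), Pow(Function('g')(112), -1)), Mul(-40161, Pow(401, -1))) = Add(Mul(Add(7326, Mul(74, 151)), Pow(-76, -1)), Mul(-40161, Pow(401, -1))) = Add(Mul(Add(7326, 11174), Rational(-1, 76)), Mul(-40161, Rational(1, 401))) = Add(Mul(18500, Rational(-1, 76)), Rational(-40161, 401)) = Add(Rational(-4625, 19), Rational(-40161, 401)) = Rational(-2617684, 7619)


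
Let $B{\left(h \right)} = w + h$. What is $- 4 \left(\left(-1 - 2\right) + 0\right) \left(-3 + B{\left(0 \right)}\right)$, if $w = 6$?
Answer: $36$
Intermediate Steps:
$B{\left(h \right)} = 6 + h$
$- 4 \left(\left(-1 - 2\right) + 0\right) \left(-3 + B{\left(0 \right)}\right) = - 4 \left(\left(-1 - 2\right) + 0\right) \left(-3 + \left(6 + 0\right)\right) = - 4 \left(\left(-1 - 2\right) + 0\right) \left(-3 + 6\right) = - 4 \left(-3 + 0\right) 3 = \left(-4\right) \left(-3\right) 3 = 12 \cdot 3 = 36$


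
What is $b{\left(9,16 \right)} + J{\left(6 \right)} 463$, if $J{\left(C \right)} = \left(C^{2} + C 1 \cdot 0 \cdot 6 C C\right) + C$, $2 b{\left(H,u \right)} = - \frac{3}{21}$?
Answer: $\frac{272243}{14} \approx 19446.0$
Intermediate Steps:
$b{\left(H,u \right)} = - \frac{1}{14}$ ($b{\left(H,u \right)} = \frac{\left(-3\right) \frac{1}{21}}{2} = \frac{1}{2} \left(- \frac{1}{7}\right) = - \frac{1}{14}$)
$J{\left(C \right)} = C + C^{2}$ ($J{\left(C \right)} = \left(C^{2} + C 0 \cdot 6 C C\right) + C = \left(C^{2} + 0 \cdot 6 C C\right) + C = \left(C^{2} + 0 C C\right) + C = \left(C^{2} + 0 C\right) + C = \left(C^{2} + 0\right) + C = C^{2} + C = C + C^{2}$)
$b{\left(9,16 \right)} + J{\left(6 \right)} 463 = - \frac{1}{14} + 6 \left(1 + 6\right) 463 = - \frac{1}{14} + 6 \cdot 7 \cdot 463 = - \frac{1}{14} + 42 \cdot 463 = - \frac{1}{14} + 19446 = \frac{272243}{14}$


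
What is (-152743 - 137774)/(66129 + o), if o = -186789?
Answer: 96839/40220 ≈ 2.4077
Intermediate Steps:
(-152743 - 137774)/(66129 + o) = (-152743 - 137774)/(66129 - 186789) = -290517/(-120660) = -290517*(-1/120660) = 96839/40220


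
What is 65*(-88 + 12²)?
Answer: 3640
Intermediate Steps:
65*(-88 + 12²) = 65*(-88 + 144) = 65*56 = 3640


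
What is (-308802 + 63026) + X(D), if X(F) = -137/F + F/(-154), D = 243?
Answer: -9197509619/37422 ≈ -2.4578e+5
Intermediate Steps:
X(F) = -137/F - F/154 (X(F) = -137/F + F*(-1/154) = -137/F - F/154)
(-308802 + 63026) + X(D) = (-308802 + 63026) + (-137/243 - 1/154*243) = -245776 + (-137*1/243 - 243/154) = -245776 + (-137/243 - 243/154) = -245776 - 80147/37422 = -9197509619/37422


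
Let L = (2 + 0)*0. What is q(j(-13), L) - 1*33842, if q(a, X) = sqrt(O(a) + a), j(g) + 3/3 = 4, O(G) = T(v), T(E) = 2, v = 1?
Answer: -33842 + sqrt(5) ≈ -33840.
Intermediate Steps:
L = 0 (L = 2*0 = 0)
O(G) = 2
j(g) = 3 (j(g) = -1 + 4 = 3)
q(a, X) = sqrt(2 + a)
q(j(-13), L) - 1*33842 = sqrt(2 + 3) - 1*33842 = sqrt(5) - 33842 = -33842 + sqrt(5)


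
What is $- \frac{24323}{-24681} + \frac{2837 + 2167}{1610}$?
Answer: $\frac{81331877}{19868205} \approx 4.0936$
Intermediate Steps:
$- \frac{24323}{-24681} + \frac{2837 + 2167}{1610} = \left(-24323\right) \left(- \frac{1}{24681}\right) + 5004 \cdot \frac{1}{1610} = \frac{24323}{24681} + \frac{2502}{805} = \frac{81331877}{19868205}$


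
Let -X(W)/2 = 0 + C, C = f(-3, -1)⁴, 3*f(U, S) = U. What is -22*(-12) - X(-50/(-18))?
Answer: 266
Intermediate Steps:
f(U, S) = U/3
C = 1 (C = ((⅓)*(-3))⁴ = (-1)⁴ = 1)
X(W) = -2 (X(W) = -2*(0 + 1) = -2*1 = -2)
-22*(-12) - X(-50/(-18)) = -22*(-12) - 1*(-2) = 264 + 2 = 266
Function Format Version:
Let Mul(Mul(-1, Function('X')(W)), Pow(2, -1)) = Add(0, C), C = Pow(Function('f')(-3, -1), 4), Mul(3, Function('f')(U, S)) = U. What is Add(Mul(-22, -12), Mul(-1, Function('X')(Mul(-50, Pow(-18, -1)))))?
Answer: 266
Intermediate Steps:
Function('f')(U, S) = Mul(Rational(1, 3), U)
C = 1 (C = Pow(Mul(Rational(1, 3), -3), 4) = Pow(-1, 4) = 1)
Function('X')(W) = -2 (Function('X')(W) = Mul(-2, Add(0, 1)) = Mul(-2, 1) = -2)
Add(Mul(-22, -12), Mul(-1, Function('X')(Mul(-50, Pow(-18, -1))))) = Add(Mul(-22, -12), Mul(-1, -2)) = Add(264, 2) = 266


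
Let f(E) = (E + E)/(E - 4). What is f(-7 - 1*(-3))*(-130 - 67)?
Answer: -197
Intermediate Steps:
f(E) = 2*E/(-4 + E) (f(E) = (2*E)/(-4 + E) = 2*E/(-4 + E))
f(-7 - 1*(-3))*(-130 - 67) = (2*(-7 - 1*(-3))/(-4 + (-7 - 1*(-3))))*(-130 - 67) = (2*(-7 + 3)/(-4 + (-7 + 3)))*(-197) = (2*(-4)/(-4 - 4))*(-197) = (2*(-4)/(-8))*(-197) = (2*(-4)*(-⅛))*(-197) = 1*(-197) = -197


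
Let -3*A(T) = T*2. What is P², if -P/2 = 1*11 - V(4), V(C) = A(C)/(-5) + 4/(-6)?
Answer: 111556/225 ≈ 495.80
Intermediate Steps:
A(T) = -2*T/3 (A(T) = -T*2/3 = -2*T/3)
V(C) = -⅔ + 2*C/15 (V(C) = -2*C/3/(-5) + 4/(-6) = -2*C/3*(-⅕) + 4*(-⅙) = 2*C/15 - ⅔ = -⅔ + 2*C/15)
P = -334/15 (P = -2*(1*11 - (-⅔ + (2/15)*4)) = -2*(11 - (-⅔ + 8/15)) = -2*(11 - 1*(-2/15)) = -2*(11 + 2/15) = -2*167/15 = -334/15 ≈ -22.267)
P² = (-334/15)² = 111556/225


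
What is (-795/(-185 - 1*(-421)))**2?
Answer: 632025/55696 ≈ 11.348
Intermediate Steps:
(-795/(-185 - 1*(-421)))**2 = (-795/(-185 + 421))**2 = (-795/236)**2 = 632025/55696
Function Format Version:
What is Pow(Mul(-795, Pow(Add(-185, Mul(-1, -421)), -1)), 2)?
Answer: Rational(632025, 55696) ≈ 11.348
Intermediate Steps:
Pow(Mul(-795, Pow(Add(-185, Mul(-1, -421)), -1)), 2) = Pow(Mul(-795, Pow(Add(-185, 421), -1)), 2) = Pow(Mul(-795, Pow(236, -1)), 2) = Pow(Mul(-795, Rational(1, 236)), 2) = Pow(Rational(-795, 236), 2) = Rational(632025, 55696)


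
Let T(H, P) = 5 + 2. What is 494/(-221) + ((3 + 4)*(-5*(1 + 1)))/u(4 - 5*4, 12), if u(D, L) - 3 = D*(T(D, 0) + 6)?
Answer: -1320/697 ≈ -1.8938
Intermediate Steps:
T(H, P) = 7
u(D, L) = 3 + 13*D (u(D, L) = 3 + D*(7 + 6) = 3 + D*13 = 3 + 13*D)
494/(-221) + ((3 + 4)*(-5*(1 + 1)))/u(4 - 5*4, 12) = 494/(-221) + ((3 + 4)*(-5*(1 + 1)))/(3 + 13*(4 - 5*4)) = 494*(-1/221) + (7*(-5*2))/(3 + 13*(4 - 20)) = -38/17 + (7*(-10))/(3 + 13*(-16)) = -38/17 - 70/(3 - 208) = -38/17 - 70/(-205) = -38/17 - 70*(-1/205) = -38/17 + 14/41 = -1320/697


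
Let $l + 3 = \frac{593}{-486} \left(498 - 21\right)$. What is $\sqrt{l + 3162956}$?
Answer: $\frac{\sqrt{1024608198}}{18} \approx 1778.3$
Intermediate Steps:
$l = - \frac{31591}{54}$ ($l = -3 + \frac{593}{-486} \left(498 - 21\right) = -3 + 593 \left(- \frac{1}{486}\right) 477 = -3 - \frac{31429}{54} = - \frac{31591}{54} \approx -585.02$)
$\sqrt{l + 3162956} = \sqrt{- \frac{31591}{54} + 3162956} = \sqrt{\frac{170768033}{54}} = \frac{\sqrt{1024608198}}{18}$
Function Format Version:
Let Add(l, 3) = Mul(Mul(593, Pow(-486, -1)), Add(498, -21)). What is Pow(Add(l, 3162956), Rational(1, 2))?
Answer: Mul(Rational(1, 18), Pow(1024608198, Rational(1, 2))) ≈ 1778.3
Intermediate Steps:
l = Rational(-31591, 54) (l = Add(-3, Mul(Mul(593, Pow(-486, -1)), Add(498, -21))) = Add(-3, Mul(Mul(593, Rational(-1, 486)), 477)) = Add(-3, Mul(Rational(-593, 486), 477)) = Add(-3, Rational(-31429, 54)) = Rational(-31591, 54) ≈ -585.02)
Pow(Add(l, 3162956), Rational(1, 2)) = Pow(Add(Rational(-31591, 54), 3162956), Rational(1, 2)) = Pow(Rational(170768033, 54), Rational(1, 2)) = Mul(Rational(1, 18), Pow(1024608198, Rational(1, 2)))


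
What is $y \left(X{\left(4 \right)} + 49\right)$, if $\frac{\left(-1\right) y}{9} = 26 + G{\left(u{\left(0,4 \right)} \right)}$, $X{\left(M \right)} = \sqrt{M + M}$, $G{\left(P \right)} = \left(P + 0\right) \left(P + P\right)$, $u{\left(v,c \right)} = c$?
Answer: $-25578 - 1044 \sqrt{2} \approx -27054.0$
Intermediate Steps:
$G{\left(P \right)} = 2 P^{2}$ ($G{\left(P \right)} = P 2 P = 2 P^{2}$)
$X{\left(M \right)} = \sqrt{2} \sqrt{M}$ ($X{\left(M \right)} = \sqrt{2 M} = \sqrt{2} \sqrt{M}$)
$y = -522$ ($y = - 9 \left(26 + 2 \cdot 4^{2}\right) = - 9 \left(26 + 2 \cdot 16\right) = - 9 \left(26 + 32\right) = \left(-9\right) 58 = -522$)
$y \left(X{\left(4 \right)} + 49\right) = - 522 \left(\sqrt{2} \sqrt{4} + 49\right) = - 522 \left(\sqrt{2} \cdot 2 + 49\right) = - 522 \left(2 \sqrt{2} + 49\right) = - 522 \left(49 + 2 \sqrt{2}\right) = -25578 - 1044 \sqrt{2}$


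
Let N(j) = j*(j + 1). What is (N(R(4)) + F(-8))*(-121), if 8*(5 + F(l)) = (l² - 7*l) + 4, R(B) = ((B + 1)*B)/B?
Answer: -9801/2 ≈ -4900.5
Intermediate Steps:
R(B) = 1 + B (R(B) = ((1 + B)*B)/B = (B*(1 + B))/B = 1 + B)
N(j) = j*(1 + j)
F(l) = -9/2 - 7*l/8 + l²/8 (F(l) = -5 + ((l² - 7*l) + 4)/8 = -5 + (4 + l² - 7*l)/8 = -5 + (½ - 7*l/8 + l²/8) = -9/2 - 7*l/8 + l²/8)
(N(R(4)) + F(-8))*(-121) = ((1 + 4)*(1 + (1 + 4)) + (-9/2 - 7/8*(-8) + (⅛)*(-8)²))*(-121) = (5*(1 + 5) + (-9/2 + 7 + (⅛)*64))*(-121) = (5*6 + (-9/2 + 7 + 8))*(-121) = (30 + 21/2)*(-121) = (81/2)*(-121) = -9801/2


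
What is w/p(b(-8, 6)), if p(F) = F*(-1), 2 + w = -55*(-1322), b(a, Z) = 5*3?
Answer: -24236/5 ≈ -4847.2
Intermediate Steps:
b(a, Z) = 15
w = 72708 (w = -2 - 55*(-1322) = -2 + 72710 = 72708)
p(F) = -F
w/p(b(-8, 6)) = 72708/((-1*15)) = 72708/(-15) = 72708*(-1/15) = -24236/5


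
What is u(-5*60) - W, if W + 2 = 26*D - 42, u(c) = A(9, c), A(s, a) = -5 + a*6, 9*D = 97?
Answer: -18371/9 ≈ -2041.2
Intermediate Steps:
D = 97/9 (D = (⅑)*97 = 97/9 ≈ 10.778)
A(s, a) = -5 + 6*a
u(c) = -5 + 6*c
W = 2126/9 (W = -2 + (26*(97/9) - 42) = -2 + (2522/9 - 42) = -2 + 2144/9 = 2126/9 ≈ 236.22)
u(-5*60) - W = (-5 + 6*(-5*60)) - 1*2126/9 = (-5 + 6*(-300)) - 2126/9 = (-5 - 1800) - 2126/9 = -1805 - 2126/9 = -18371/9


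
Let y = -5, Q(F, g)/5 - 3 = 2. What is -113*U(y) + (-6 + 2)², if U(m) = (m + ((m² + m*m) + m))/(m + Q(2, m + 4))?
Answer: -210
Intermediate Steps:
Q(F, g) = 25 (Q(F, g) = 15 + 5*2 = 15 + 10 = 25)
U(m) = (2*m + 2*m²)/(25 + m) (U(m) = (m + ((m² + m*m) + m))/(m + 25) = (m + ((m² + m²) + m))/(25 + m) = (m + (2*m² + m))/(25 + m) = (m + (m + 2*m²))/(25 + m) = (2*m + 2*m²)/(25 + m))
-113*U(y) + (-6 + 2)² = -226*(-5)*(1 - 5)/(25 - 5) + (-6 + 2)² = -226*(-5)*(-4)/20 + (-4)² = -226*(-5)*(-4)/20 + 16 = -113*2 + 16 = -226 + 16 = -210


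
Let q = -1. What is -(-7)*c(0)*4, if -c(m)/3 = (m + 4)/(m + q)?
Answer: 336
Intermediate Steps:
c(m) = -3*(4 + m)/(-1 + m) (c(m) = -3*(m + 4)/(m - 1) = -3*(4 + m)/(-1 + m))
-(-7)*c(0)*4 = -(-7)*3*(-4 - 1*0)/(-1 + 0)*4 = -(-7)*3*(-4 + 0)/(-1)*4 = -(-7)*3*(-1)*(-4)*4 = -(-7)*12*4 = -7*(-12)*4 = 84*4 = 336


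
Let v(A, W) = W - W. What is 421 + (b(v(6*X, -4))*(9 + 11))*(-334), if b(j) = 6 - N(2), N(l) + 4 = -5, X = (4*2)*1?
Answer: -99779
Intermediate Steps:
X = 8 (X = 8*1 = 8)
N(l) = -9 (N(l) = -4 - 5 = -9)
v(A, W) = 0
b(j) = 15 (b(j) = 6 - 1*(-9) = 6 + 9 = 15)
421 + (b(v(6*X, -4))*(9 + 11))*(-334) = 421 + (15*(9 + 11))*(-334) = 421 + (15*20)*(-334) = 421 + 300*(-334) = 421 - 100200 = -99779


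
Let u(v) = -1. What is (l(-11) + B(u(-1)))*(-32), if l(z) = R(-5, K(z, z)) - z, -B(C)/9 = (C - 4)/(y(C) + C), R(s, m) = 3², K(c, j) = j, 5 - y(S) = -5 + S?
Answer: -784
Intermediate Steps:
y(S) = 10 - S (y(S) = 5 - (-5 + S) = 5 + (5 - S) = 10 - S)
R(s, m) = 9
B(C) = 18/5 - 9*C/10 (B(C) = -9*(C - 4)/((10 - C) + C) = -9*(-4 + C)/10 = -9*(-⅖ + C/10) = 18/5 - 9*C/10)
l(z) = 9 - z
(l(-11) + B(u(-1)))*(-32) = ((9 - 1*(-11)) + (18/5 - 9/10*(-1)))*(-32) = ((9 + 11) + (18/5 + 9/10))*(-32) = (20 + 9/2)*(-32) = (49/2)*(-32) = -784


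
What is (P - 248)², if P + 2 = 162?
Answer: 7744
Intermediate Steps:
P = 160 (P = -2 + 162 = 160)
(P - 248)² = (160 - 248)² = (-88)² = 7744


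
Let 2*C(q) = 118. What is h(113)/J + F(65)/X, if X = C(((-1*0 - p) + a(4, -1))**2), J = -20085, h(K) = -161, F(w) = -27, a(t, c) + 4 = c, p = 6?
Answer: -532796/1185015 ≈ -0.44961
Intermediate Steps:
a(t, c) = -4 + c
C(q) = 59 (C(q) = (1/2)*118 = 59)
X = 59
h(113)/J + F(65)/X = -161/(-20085) - 27/59 = -161*(-1/20085) - 27*1/59 = 161/20085 - 27/59 = -532796/1185015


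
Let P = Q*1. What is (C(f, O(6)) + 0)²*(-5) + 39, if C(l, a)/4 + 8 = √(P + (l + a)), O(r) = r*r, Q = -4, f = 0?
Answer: -7641 + 5120*√2 ≈ -400.23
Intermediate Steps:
O(r) = r²
P = -4 (P = -4*1 = -4)
C(l, a) = -32 + 4*√(-4 + a + l) (C(l, a) = -32 + 4*√(-4 + (l + a)) = -32 + 4*√(-4 + (a + l)) = -32 + 4*√(-4 + a + l))
(C(f, O(6)) + 0)²*(-5) + 39 = ((-32 + 4*√(-4 + 6² + 0)) + 0)²*(-5) + 39 = ((-32 + 4*√(-4 + 36 + 0)) + 0)²*(-5) + 39 = ((-32 + 4*√32) + 0)²*(-5) + 39 = ((-32 + 4*(4*√2)) + 0)²*(-5) + 39 = ((-32 + 16*√2) + 0)²*(-5) + 39 = (-32 + 16*√2)²*(-5) + 39 = -5*(-32 + 16*√2)² + 39 = 39 - 5*(-32 + 16*√2)²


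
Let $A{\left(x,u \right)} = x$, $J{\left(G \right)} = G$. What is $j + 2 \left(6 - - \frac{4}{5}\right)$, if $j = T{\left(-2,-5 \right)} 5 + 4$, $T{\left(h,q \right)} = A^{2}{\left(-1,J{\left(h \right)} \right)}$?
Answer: $\frac{113}{5} \approx 22.6$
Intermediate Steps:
$T{\left(h,q \right)} = 1$ ($T{\left(h,q \right)} = \left(-1\right)^{2} = 1$)
$j = 9$ ($j = 1 \cdot 5 + 4 = 5 + 4 = 9$)
$j + 2 \left(6 - - \frac{4}{5}\right) = 9 + 2 \left(6 - - \frac{4}{5}\right) = 9 + 2 \left(6 + \frac{4}{5}\right) = 9 + 2 \cdot \frac{34}{5} = 9 + \frac{68}{5} = \frac{113}{5}$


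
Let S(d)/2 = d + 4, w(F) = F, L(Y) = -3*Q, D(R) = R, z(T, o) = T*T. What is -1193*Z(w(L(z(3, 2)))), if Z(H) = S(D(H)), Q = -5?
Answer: -45334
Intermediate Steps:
z(T, o) = T²
L(Y) = 15 (L(Y) = -3*(-5) = 15)
S(d) = 8 + 2*d (S(d) = 2*(d + 4) = 2*(4 + d) = 8 + 2*d)
Z(H) = 8 + 2*H
-1193*Z(w(L(z(3, 2)))) = -1193*(8 + 2*15) = -1193*(8 + 30) = -1193*38 = -45334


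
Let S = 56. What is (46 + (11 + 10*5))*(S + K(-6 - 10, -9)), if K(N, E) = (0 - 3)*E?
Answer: 8881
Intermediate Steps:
K(N, E) = -3*E
(46 + (11 + 10*5))*(S + K(-6 - 10, -9)) = (46 + (11 + 10*5))*(56 - 3*(-9)) = (46 + (11 + 50))*(56 + 27) = (46 + 61)*83 = 107*83 = 8881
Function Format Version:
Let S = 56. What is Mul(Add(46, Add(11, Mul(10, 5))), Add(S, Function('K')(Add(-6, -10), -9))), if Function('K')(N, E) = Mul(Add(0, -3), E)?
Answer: 8881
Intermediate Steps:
Function('K')(N, E) = Mul(-3, E)
Mul(Add(46, Add(11, Mul(10, 5))), Add(S, Function('K')(Add(-6, -10), -9))) = Mul(Add(46, Add(11, Mul(10, 5))), Add(56, Mul(-3, -9))) = Mul(Add(46, Add(11, 50)), Add(56, 27)) = Mul(Add(46, 61), 83) = Mul(107, 83) = 8881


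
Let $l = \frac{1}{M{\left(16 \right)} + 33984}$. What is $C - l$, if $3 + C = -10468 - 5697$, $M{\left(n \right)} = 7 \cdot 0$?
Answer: $- \frac{549453313}{33984} \approx -16168.0$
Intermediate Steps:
$M{\left(n \right)} = 0$
$l = \frac{1}{33984}$ ($l = \frac{1}{0 + 33984} = \frac{1}{33984} \approx 2.9426 \cdot 10^{-5}$)
$C = -16168$ ($C = -3 - 16165 = -16168$)
$C - l = -16168 - \frac{1}{33984} = - \frac{549453313}{33984}$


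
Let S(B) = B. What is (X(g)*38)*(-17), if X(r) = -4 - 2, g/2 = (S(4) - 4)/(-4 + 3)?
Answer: 3876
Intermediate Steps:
g = 0 (g = 2*((4 - 4)/(-4 + 3)) = 2*(0/(-1)) = 2*(0*(-1)) = 2*0 = 0)
X(r) = -6
(X(g)*38)*(-17) = -6*38*(-17) = -228*(-17) = 3876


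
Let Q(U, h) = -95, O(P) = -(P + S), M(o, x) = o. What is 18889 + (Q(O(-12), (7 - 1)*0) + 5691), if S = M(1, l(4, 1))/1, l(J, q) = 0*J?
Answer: 24485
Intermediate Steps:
l(J, q) = 0
S = 1 (S = 1/1 = 1*1 = 1)
O(P) = -1 - P (O(P) = -(P + 1) = -(1 + P) = -1 - P)
18889 + (Q(O(-12), (7 - 1)*0) + 5691) = 18889 + (-95 + 5691) = 18889 + 5596 = 24485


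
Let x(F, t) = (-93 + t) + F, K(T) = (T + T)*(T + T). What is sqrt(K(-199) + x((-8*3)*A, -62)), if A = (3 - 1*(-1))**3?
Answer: sqrt(156713) ≈ 395.87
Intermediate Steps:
A = 64 (A = (3 + 1)**3 = 4**3 = 64)
K(T) = 4*T**2 (K(T) = (2*T)*(2*T) = 4*T**2)
x(F, t) = -93 + F + t
sqrt(K(-199) + x((-8*3)*A, -62)) = sqrt(4*(-199)**2 + (-93 - 8*3*64 - 62)) = sqrt(4*39601 + (-93 - 24*64 - 62)) = sqrt(158404 + (-93 - 1536 - 62)) = sqrt(158404 - 1691) = sqrt(156713)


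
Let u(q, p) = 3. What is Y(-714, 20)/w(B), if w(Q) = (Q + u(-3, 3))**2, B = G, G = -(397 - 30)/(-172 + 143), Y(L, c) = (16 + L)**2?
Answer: 102434641/51529 ≈ 1987.9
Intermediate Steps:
G = 367/29 (G = -367/(-29) = -367*(-1)/29 = -1*(-367/29) = 367/29 ≈ 12.655)
B = 367/29 ≈ 12.655
w(Q) = (3 + Q)**2 (w(Q) = (Q + 3)**2 = (3 + Q)**2)
Y(-714, 20)/w(B) = (16 - 714)**2/((3 + 367/29)**2) = (-698)**2/((454/29)**2) = 487204/(206116/841) = 487204*(841/206116) = 102434641/51529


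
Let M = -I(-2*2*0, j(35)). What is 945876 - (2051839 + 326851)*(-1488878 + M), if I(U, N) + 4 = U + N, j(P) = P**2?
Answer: 3544484536186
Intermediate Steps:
I(U, N) = -4 + N + U (I(U, N) = -4 + (U + N) = -4 + (N + U) = -4 + N + U)
M = -1221 (M = -(-4 + 35**2 - 2*2*0) = -(-4 + 1225 - 4*0) = -(-4 + 1225 + 0) = -1*1221 = -1221)
945876 - (2051839 + 326851)*(-1488878 + M) = 945876 - (2051839 + 326851)*(-1488878 - 1221) = 945876 - 2378690*(-1490099) = 945876 - 1*(-3544483590310) = 945876 + 3544483590310 = 3544484536186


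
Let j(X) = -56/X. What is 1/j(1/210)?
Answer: -1/11760 ≈ -8.5034e-5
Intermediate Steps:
1/j(1/210) = 1/(-56/(1/210)) = 1/(-56/1/210) = 1/(-56*210) = 1/(-11760) = -1/11760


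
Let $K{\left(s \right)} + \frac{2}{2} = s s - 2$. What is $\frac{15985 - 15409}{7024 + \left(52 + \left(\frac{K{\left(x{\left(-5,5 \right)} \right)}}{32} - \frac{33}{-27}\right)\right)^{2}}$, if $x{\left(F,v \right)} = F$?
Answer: $\frac{11943936}{205913833} \approx 0.058005$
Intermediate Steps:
$K{\left(s \right)} = -3 + s^{2}$ ($K{\left(s \right)} = -1 + \left(s s - 2\right) = -1 + \left(s^{2} - 2\right) = -1 + \left(-2 + s^{2}\right) = -3 + s^{2}$)
$\frac{15985 - 15409}{7024 + \left(52 + \left(\frac{K{\left(x{\left(-5,5 \right)} \right)}}{32} - \frac{33}{-27}\right)\right)^{2}} = \frac{15985 - 15409}{7024 + \left(52 + \left(\frac{-3 + \left(-5\right)^{2}}{32} - \frac{33}{-27}\right)\right)^{2}} = \frac{576}{7024 + \left(52 + \left(\left(-3 + 25\right) \frac{1}{32} - - \frac{11}{9}\right)\right)^{2}} = \frac{576}{7024 + \left(52 + \left(22 \cdot \frac{1}{32} + \frac{11}{9}\right)\right)^{2}} = \frac{576}{7024 + \left(52 + \left(\frac{11}{16} + \frac{11}{9}\right)\right)^{2}} = \frac{576}{7024 + \left(52 + \frac{275}{144}\right)^{2}} = \frac{576}{7024 + \left(\frac{7763}{144}\right)^{2}} = \frac{576}{7024 + \frac{60264169}{20736}} = \frac{576}{\frac{205913833}{20736}} = 576 \cdot \frac{20736}{205913833} = \frac{11943936}{205913833}$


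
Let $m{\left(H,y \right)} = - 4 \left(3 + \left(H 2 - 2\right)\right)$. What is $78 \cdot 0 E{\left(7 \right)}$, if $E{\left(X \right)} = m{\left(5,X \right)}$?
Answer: $0$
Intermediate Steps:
$m{\left(H,y \right)} = -4 - 8 H$ ($m{\left(H,y \right)} = - 4 \left(3 + \left(2 H - 2\right)\right) = - 4 \left(3 + \left(-2 + 2 H\right)\right) = - 4 \left(1 + 2 H\right) = -4 - 8 H$)
$E{\left(X \right)} = -44$ ($E{\left(X \right)} = -4 - 40 = -44$)
$78 \cdot 0 E{\left(7 \right)} = 78 \cdot 0 \left(-44\right) = 0 \left(-44\right) = 0$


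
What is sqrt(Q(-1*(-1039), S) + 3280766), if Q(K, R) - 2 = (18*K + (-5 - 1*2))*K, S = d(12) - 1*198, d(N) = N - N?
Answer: sqrt(22704873) ≈ 4765.0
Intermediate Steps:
d(N) = 0
S = -198 (S = 0 - 1*198 = 0 - 198 = -198)
Q(K, R) = 2 + K*(-7 + 18*K) (Q(K, R) = 2 + (18*K + (-5 - 1*2))*K = 2 + (18*K + (-5 - 2))*K = 2 + (18*K - 7)*K = 2 + (-7 + 18*K)*K = 2 + K*(-7 + 18*K))
sqrt(Q(-1*(-1039), S) + 3280766) = sqrt((2 - (-7)*(-1039) + 18*(-1*(-1039))**2) + 3280766) = sqrt((2 - 7*1039 + 18*1039**2) + 3280766) = sqrt((2 - 7273 + 18*1079521) + 3280766) = sqrt((2 - 7273 + 19431378) + 3280766) = sqrt(19424107 + 3280766) = sqrt(22704873)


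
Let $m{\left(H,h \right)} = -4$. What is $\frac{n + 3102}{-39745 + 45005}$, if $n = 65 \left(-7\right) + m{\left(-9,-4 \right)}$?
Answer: $\frac{2643}{5260} \approx 0.50247$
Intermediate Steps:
$n = -459$ ($n = 65 \left(-7\right) - 4 = -455 - 4 = -459$)
$\frac{n + 3102}{-39745 + 45005} = \frac{-459 + 3102}{-39745 + 45005} = \frac{2643}{5260}$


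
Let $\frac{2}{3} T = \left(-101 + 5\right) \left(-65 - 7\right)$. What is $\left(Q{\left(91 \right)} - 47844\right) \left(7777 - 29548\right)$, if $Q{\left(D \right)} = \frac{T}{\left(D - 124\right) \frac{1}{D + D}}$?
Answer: $\frac{25151513796}{11} \approx 2.2865 \cdot 10^{9}$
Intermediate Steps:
$T = 10368$ ($T = \frac{3 \left(-101 + 5\right) \left(-65 - 7\right)}{2} = \frac{3 \left(\left(-96\right) \left(-72\right)\right)}{2} = \frac{3}{2} \cdot 6912 = 10368$)
$Q{\left(D \right)} = \frac{20736 D}{-124 + D}$ ($Q{\left(D \right)} = \frac{10368}{\left(D - 124\right) \frac{1}{D + D}} = \frac{10368}{\left(-124 + D\right) \frac{1}{2 D}} = \frac{10368}{\frac{1}{2} \frac{1}{D} \left(-124 + D\right)} = 10368 \frac{2 D}{-124 + D} = \frac{20736 D}{-124 + D}$)
$\left(Q{\left(91 \right)} - 47844\right) \left(7777 - 29548\right) = \left(20736 \cdot 91 \frac{1}{-124 + 91} - 47844\right) \left(7777 - 29548\right) = \left(20736 \cdot 91 \frac{1}{-33} - 47844\right) \left(-21771\right) = \left(20736 \cdot 91 \left(- \frac{1}{33}\right) - 47844\right) \left(-21771\right) = \left(- \frac{628992}{11} - 47844\right) \left(-21771\right) = \left(- \frac{1155276}{11}\right) \left(-21771\right) = \frac{25151513796}{11}$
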